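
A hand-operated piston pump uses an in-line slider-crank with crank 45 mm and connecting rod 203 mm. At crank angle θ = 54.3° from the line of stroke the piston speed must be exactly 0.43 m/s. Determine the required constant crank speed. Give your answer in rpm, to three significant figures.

99.3

For an in-line slider-crank, |v_piston| = rω|sinθ|·[1 + r cosθ/√(L² − r² sin²θ)].
With r = 0.045 m, L = 0.203 m, θ = 54.3°: the bracketed kinematic factor |dx/dθ| = 0.041349 m.
ω = v/|dx/dθ| = 0.43/0.041349 = 10.399 rad/s.
N = 60ω/(2π) = 99.305 rpm.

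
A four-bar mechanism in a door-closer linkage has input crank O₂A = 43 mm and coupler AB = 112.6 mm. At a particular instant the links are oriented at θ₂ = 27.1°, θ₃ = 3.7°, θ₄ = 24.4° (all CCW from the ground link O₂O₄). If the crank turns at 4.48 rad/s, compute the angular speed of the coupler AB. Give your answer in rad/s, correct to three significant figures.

0.228

ω₂ = 4.48 rad/s
Differentiating the loop-closure r₂e^{iθ₂}+r₃e^{iθ₃}=r₁+r₄e^{iθ₄} gives r₂ω₂e^{iθ₂}+r₃ω₃e^{iθ₃}=r₄ω₄e^{iθ₄}.
Eliminating the other unknown: ω₃ = r₂ω₂ sin(θ₄−θ₂) / [r₃ sin(θ₃−θ₄)].
Numerator sine = -0.04711; denominator sine = -0.35347.
Result = 0.043·4.48·(-0.04711) / (0.1126·(-0.35347)) = +0.228 rad/s; magnitude 0.228 rad/s.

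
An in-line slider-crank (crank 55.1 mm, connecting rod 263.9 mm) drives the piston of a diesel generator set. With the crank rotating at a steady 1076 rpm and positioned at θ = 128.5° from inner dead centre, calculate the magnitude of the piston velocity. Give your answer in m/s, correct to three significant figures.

4.22

ω = 2π·1076/60 = 112.7 rad/s
For an in-line slider-crank, x = r cosθ + √(L² − r² sin²θ), so v = −rω sinθ·[1 + r cosθ/√(L² − r² sin²θ)].
With r = 0.0551 m, L = 0.2639 m, θ = 128.5°: √(L² − r² sin²θ) = 0.26035 m.
v = −0.0551·112.7·0.78261·[1 + 0.0551·-0.62251/0.26035] = -4.2187 m/s.
|v| = 4.2187 m/s.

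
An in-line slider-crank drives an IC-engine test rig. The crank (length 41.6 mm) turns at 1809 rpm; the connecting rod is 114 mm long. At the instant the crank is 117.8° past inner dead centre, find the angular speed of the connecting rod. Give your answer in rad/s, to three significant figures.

ω = 189.4 rad/s (converted from 1809 rpm).
The rod makes angle φ with the slider axis where L sinφ = r sinθ; differentiating, L cosφ·φ̇ = r ω cosθ.
L cosφ = √(L² − r² sin²θ) = 0.1079 m.
|ω_rod| = r ω |cosθ| / √(L² − r² sin²θ) = 0.0416·189.4·0.46639/0.1079 = 34.064 rad/s.

34.1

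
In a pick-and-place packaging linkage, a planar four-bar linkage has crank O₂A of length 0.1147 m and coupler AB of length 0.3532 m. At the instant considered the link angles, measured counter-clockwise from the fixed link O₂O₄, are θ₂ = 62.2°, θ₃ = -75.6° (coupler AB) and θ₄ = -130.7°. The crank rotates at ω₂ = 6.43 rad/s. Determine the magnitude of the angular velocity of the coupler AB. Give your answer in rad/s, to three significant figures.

0.568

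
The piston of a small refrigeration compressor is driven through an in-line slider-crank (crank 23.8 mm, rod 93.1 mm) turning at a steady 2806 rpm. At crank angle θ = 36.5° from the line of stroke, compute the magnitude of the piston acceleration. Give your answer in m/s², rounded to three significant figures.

1820

ω = 2π·2806/60 = 293.8 rad/s
x(θ) = r cosθ + √(L² − r² sin²θ); with ω constant, a = ω²·d²x/dθ².
d²x/dθ² = −r cosθ − r²(cos2θ)/√u − r⁴ sin²2θ/(4u^{3/2}),  u = L² − r² sin²θ = 0.0084672 m².
Substituting r = 0.0238 m, L = 0.0931 m, θ = 36.5°: d²x/dθ² = -0.021026 m.
a = ω²·d²x/dθ² = (293.8)²·(-0.021026) = -1815.4 m/s²;  |a| = 1815.4 m/s².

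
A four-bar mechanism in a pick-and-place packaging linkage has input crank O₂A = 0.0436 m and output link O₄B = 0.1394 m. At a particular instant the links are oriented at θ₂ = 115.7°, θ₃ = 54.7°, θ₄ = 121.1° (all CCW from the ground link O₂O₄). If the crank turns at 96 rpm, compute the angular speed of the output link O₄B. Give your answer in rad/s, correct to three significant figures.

ω₂ = 10.05 rad/s (from 96 rpm).
Differentiating the loop-closure r₂e^{iθ₂}+r₃e^{iθ₃}=r₁+r₄e^{iθ₄} gives r₂ω₂e^{iθ₂}+r₃ω₃e^{iθ₃}=r₄ω₄e^{iθ₄}.
Eliminating the other unknown: ω₄ = r₂ω₂ sin(θ₂−θ₃) / [r₄ sin(θ₄−θ₃)].
Numerator sine = +0.87462; denominator sine = +0.91636.
Result = 0.0436·10.05·(+0.87462) / (0.1394·(+0.91636)) = +3.0011 rad/s; magnitude 3.0011 rad/s.

3.00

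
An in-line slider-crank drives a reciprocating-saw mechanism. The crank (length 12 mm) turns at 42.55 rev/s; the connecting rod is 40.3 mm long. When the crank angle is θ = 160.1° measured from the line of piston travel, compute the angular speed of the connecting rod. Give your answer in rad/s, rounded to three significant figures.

75.2

ω = 267.3 rad/s (converted from 42.55 rev/s).
The rod makes angle φ with the slider axis where L sinφ = r sinθ; differentiating, L cosφ·φ̇ = r ω cosθ.
L cosφ = √(L² − r² sin²θ) = 0.040092 m.
|ω_rod| = r ω |cosθ| / √(L² − r² sin²θ) = 0.012·267.3·0.94029/0.040092 = 75.242 rad/s.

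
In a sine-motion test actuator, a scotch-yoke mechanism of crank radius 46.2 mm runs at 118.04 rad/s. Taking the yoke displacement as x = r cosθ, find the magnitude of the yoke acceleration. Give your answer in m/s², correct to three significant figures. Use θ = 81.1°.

ω = 118 rad/s
x = r cosθ ⇒ ẍ = −rω² cosθ (ω constant).
|a| = rω²|cosθ| = 0.0462·(118)²·|cos 81.1°| = 99.591 m/s².

99.6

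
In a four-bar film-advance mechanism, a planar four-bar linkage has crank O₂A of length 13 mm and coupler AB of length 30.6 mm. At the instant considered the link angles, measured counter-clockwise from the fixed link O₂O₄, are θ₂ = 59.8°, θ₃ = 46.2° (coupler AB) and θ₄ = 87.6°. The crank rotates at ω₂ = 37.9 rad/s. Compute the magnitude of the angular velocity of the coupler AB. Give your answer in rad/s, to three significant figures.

11.4

ω₂ = 37.9 rad/s
Differentiating the loop-closure r₂e^{iθ₂}+r₃e^{iθ₃}=r₁+r₄e^{iθ₄} gives r₂ω₂e^{iθ₂}+r₃ω₃e^{iθ₃}=r₄ω₄e^{iθ₄}.
Eliminating the other unknown: ω₃ = r₂ω₂ sin(θ₄−θ₂) / [r₃ sin(θ₃−θ₄)].
Numerator sine = +0.46639; denominator sine = -0.66131.
Result = 0.013·37.9·(+0.46639) / (0.0306·(-0.66131)) = -11.355 rad/s; magnitude 11.355 rad/s.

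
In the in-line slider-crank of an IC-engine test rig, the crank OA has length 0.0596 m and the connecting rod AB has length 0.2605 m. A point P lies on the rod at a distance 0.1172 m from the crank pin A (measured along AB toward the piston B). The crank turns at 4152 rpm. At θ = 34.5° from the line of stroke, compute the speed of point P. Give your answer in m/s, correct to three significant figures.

ω = 434.8 rad/s.  Crank-pin speed |V_A| = rω = 25.914 m/s, perpendicular to OA.
Rod angle: sinφ = −(r/L) sinθ ⇒ φ = -7.446°; ω_rod = −rω cosθ/√(L²−r²sin²θ) = -82.679 rad/s.
V_P = V_A + ω_rod × AP, with AP = 0.1172 m along the rod.
Components: V_Px = −rω sinθ − a·ω_rod·sinφ = -15.933 m/s;  V_Py = rω cosθ + a·ω_rod·cosφ = +11.748 m/s.
|V_P| = √(V_Px² + V_Py²) = 19.796 m/s.

19.8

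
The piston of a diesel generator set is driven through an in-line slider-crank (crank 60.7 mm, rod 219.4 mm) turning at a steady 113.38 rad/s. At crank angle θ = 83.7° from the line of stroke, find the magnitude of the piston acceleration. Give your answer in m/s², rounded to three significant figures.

133

ω = 113.4 rad/s
x(θ) = r cosθ + √(L² − r² sin²θ); with ω constant, a = ω²·d²x/dθ².
d²x/dθ² = −r cosθ − r²(cos2θ)/√u − r⁴ sin²2θ/(4u^{3/2}),  u = L² − r² sin²θ = 0.0444962 m².
Substituting r = 0.0607 m, L = 0.2194 m, θ = 83.7°: d²x/dθ² = +0.010368 m.
a = ω²·d²x/dθ² = (113.4)²·(+0.010368) = +133.28 m/s²;  |a| = 133.28 m/s².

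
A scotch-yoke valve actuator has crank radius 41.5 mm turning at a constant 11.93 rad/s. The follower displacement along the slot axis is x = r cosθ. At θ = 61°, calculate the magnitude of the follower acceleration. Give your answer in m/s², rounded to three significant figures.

ω = 11.93 rad/s
x = r cosθ ⇒ ẍ = −rω² cosθ (ω constant).
|a| = rω²|cosθ| = 0.0415·(11.93)²·|cos 61°| = 2.8635 m/s².

2.86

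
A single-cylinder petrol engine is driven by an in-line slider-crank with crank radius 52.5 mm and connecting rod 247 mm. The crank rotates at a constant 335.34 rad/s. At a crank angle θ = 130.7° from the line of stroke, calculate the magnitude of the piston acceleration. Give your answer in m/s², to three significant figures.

ω = 335.3 rad/s
x(θ) = r cosθ + √(L² − r² sin²θ); with ω constant, a = ω²·d²x/dθ².
d²x/dθ² = −r cosθ − r²(cos2θ)/√u − r⁴ sin²2θ/(4u^{3/2}),  u = L² − r² sin²θ = 0.0594248 m².
Substituting r = 0.0525 m, L = 0.247 m, θ = 130.7°: d²x/dθ² = +0.035798 m.
a = ω²·d²x/dθ² = (335.3)²·(+0.035798) = +4025.6 m/s²;  |a| = 4025.6 m/s².

4030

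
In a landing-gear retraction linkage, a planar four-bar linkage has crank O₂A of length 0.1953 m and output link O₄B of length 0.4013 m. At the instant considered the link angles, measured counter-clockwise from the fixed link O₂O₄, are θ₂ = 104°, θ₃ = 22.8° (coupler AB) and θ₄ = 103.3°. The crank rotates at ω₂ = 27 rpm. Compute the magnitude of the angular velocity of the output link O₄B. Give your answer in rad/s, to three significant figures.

1.38

ω₂ = 2.827 rad/s (from 27 rpm).
Differentiating the loop-closure r₂e^{iθ₂}+r₃e^{iθ₃}=r₁+r₄e^{iθ₄} gives r₂ω₂e^{iθ₂}+r₃ω₃e^{iθ₃}=r₄ω₄e^{iθ₄}.
Eliminating the other unknown: ω₄ = r₂ω₂ sin(θ₂−θ₃) / [r₄ sin(θ₄−θ₃)].
Numerator sine = +0.98823; denominator sine = +0.98629.
Result = 0.1953·2.827·(+0.98823) / (0.4013·(+0.98629)) = +1.3787 rad/s; magnitude 1.3787 rad/s.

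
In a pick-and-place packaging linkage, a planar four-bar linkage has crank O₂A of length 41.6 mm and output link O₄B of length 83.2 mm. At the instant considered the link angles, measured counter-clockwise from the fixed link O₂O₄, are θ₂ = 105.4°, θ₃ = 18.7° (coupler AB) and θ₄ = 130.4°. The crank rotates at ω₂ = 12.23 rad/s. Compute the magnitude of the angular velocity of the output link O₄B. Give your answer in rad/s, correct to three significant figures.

ω₂ = 12.23 rad/s
Differentiating the loop-closure r₂e^{iθ₂}+r₃e^{iθ₃}=r₁+r₄e^{iθ₄} gives r₂ω₂e^{iθ₂}+r₃ω₃e^{iθ₃}=r₄ω₄e^{iθ₄}.
Eliminating the other unknown: ω₄ = r₂ω₂ sin(θ₂−θ₃) / [r₄ sin(θ₄−θ₃)].
Numerator sine = +0.99834; denominator sine = +0.92913.
Result = 0.0416·12.23·(+0.99834) / (0.0832·(+0.92913)) = +6.5705 rad/s; magnitude 6.5705 rad/s.

6.57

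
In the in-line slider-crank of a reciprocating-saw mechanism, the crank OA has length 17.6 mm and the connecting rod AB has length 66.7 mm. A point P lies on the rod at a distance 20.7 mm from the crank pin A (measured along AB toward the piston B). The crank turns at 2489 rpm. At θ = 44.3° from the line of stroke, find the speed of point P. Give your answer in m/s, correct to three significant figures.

ω = 260.6 rad/s.  Crank-pin speed |V_A| = rω = 4.5874 m/s, perpendicular to OA.
Rod angle: sinφ = −(r/L) sinθ ⇒ φ = -10.620°; ω_rod = −rω cosθ/√(L²−r²sin²θ) = -50.081 rad/s.
V_P = V_A + ω_rod × AP, with AP = 0.0207 m along the rod.
Components: V_Px = −rω sinθ − a·ω_rod·sinφ = -3.395 m/s;  V_Py = rω cosθ + a·ω_rod·cosφ = +2.2643 m/s.
|V_P| = √(V_Px² + V_Py²) = 4.0808 m/s.

4.08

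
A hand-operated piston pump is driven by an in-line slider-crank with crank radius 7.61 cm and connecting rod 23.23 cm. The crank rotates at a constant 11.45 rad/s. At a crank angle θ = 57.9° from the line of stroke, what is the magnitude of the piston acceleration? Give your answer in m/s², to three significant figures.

3.90

ω = 11.45 rad/s
x(θ) = r cosθ + √(L² − r² sin²θ); with ω constant, a = ω²·d²x/dθ².
d²x/dθ² = −r cosθ − r²(cos2θ)/√u − r⁴ sin²2θ/(4u^{3/2}),  u = L² − r² sin²θ = 0.0498074 m².
Substituting r = 0.0761 m, L = 0.2323 m, θ = 57.9°: d²x/dθ² = -0.029757 m.
a = ω²·d²x/dθ² = (11.45)²·(-0.029757) = -3.9012 m/s²;  |a| = 3.9012 m/s².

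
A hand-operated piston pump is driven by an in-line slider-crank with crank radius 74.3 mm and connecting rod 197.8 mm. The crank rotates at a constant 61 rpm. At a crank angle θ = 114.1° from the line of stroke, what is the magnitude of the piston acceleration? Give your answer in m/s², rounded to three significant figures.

2.02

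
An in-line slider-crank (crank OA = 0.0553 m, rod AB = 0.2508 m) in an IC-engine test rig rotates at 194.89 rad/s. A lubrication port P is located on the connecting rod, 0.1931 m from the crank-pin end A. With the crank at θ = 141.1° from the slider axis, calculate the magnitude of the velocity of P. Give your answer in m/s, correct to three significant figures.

6.17

ω = 194.9 rad/s.  Crank-pin speed |V_A| = rω = 10.777 m/s, perpendicular to OA.
Rod angle: sinφ = −(r/L) sinθ ⇒ φ = -7.959°; ω_rod = −rω cosθ/√(L²−r²sin²θ) = +33.768 rad/s.
V_P = V_A + ω_rod × AP, with AP = 0.1931 m along the rod.
Components: V_Px = −rω sinθ − a·ω_rod·sinφ = -5.865 m/s;  V_Py = rω cosθ + a·ω_rod·cosφ = -1.9296 m/s.
|V_P| = √(V_Px² + V_Py²) = 6.1742 m/s.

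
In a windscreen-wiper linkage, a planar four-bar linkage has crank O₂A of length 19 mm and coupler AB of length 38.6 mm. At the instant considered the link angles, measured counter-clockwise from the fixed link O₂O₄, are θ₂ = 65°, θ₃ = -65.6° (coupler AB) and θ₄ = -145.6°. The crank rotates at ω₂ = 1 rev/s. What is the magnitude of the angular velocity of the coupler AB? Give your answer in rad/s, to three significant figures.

1.60

ω₂ = 6.283 rad/s (from 1 rev/s).
Differentiating the loop-closure r₂e^{iθ₂}+r₃e^{iθ₃}=r₁+r₄e^{iθ₄} gives r₂ω₂e^{iθ₂}+r₃ω₃e^{iθ₃}=r₄ω₄e^{iθ₄}.
Eliminating the other unknown: ω₃ = r₂ω₂ sin(θ₄−θ₂) / [r₃ sin(θ₃−θ₄)].
Numerator sine = +0.50904; denominator sine = +0.98481.
Result = 0.019·6.283·(+0.50904) / (0.0386·(+0.98481)) = +1.5986 rad/s; magnitude 1.5986 rad/s.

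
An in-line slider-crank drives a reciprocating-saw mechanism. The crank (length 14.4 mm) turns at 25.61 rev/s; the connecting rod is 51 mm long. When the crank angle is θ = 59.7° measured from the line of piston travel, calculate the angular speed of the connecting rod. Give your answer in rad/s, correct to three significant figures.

ω = 160.9 rad/s (converted from 25.61 rev/s).
The rod makes angle φ with the slider axis where L sinφ = r sinθ; differentiating, L cosφ·φ̇ = r ω cosθ.
L cosφ = √(L² − r² sin²θ) = 0.049461 m.
|ω_rod| = r ω |cosθ| / √(L² − r² sin²θ) = 0.0144·160.9·0.50453/0.049461 = 23.636 rad/s.

23.6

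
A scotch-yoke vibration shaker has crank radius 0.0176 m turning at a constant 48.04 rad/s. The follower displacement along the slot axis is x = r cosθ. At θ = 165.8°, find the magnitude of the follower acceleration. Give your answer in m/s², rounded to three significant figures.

39.4

ω = 48.04 rad/s
x = r cosθ ⇒ ẍ = −rω² cosθ (ω constant).
|a| = rω²|cosθ| = 0.0176·(48.04)²·|cos 165.8°| = 39.377 m/s².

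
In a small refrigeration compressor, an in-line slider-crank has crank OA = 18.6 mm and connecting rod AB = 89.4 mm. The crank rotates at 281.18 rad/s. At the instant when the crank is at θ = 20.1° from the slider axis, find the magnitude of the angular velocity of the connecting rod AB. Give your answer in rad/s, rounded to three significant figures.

ω = 281.2 rad/s
The rod makes angle φ with the slider axis where L sinφ = r sinθ; differentiating, L cosφ·φ̇ = r ω cosθ.
L cosφ = √(L² − r² sin²θ) = 0.089171 m.
|ω_rod| = r ω |cosθ| / √(L² − r² sin²θ) = 0.0186·281.2·0.93909/0.089171 = 55.078 rad/s.

55.1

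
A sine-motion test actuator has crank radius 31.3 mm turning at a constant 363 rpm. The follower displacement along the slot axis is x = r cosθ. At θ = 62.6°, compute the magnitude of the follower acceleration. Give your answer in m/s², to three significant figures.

ω = 38.01 rad/s (from 363 rpm).
x = r cosθ ⇒ ẍ = −rω² cosθ (ω constant).
|a| = rω²|cosθ| = 0.0313·(38.01)²·|cos 62.6°| = 20.814 m/s².

20.8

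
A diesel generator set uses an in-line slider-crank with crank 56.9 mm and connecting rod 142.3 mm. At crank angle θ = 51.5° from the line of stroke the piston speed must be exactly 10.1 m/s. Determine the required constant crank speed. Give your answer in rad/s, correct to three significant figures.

For an in-line slider-crank, |v_piston| = rω|sinθ|·[1 + r cosθ/√(L² − r² sin²θ)].
With r = 0.0569 m, L = 0.1423 m, θ = 51.5°: the bracketed kinematic factor |dx/dθ| = 0.056201 m.
ω = v/|dx/dθ| = 10.1/0.056201 = 179.71 rad/s.

180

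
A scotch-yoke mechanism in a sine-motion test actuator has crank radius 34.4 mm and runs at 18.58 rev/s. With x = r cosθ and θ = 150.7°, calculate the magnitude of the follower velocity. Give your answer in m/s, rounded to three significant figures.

1.97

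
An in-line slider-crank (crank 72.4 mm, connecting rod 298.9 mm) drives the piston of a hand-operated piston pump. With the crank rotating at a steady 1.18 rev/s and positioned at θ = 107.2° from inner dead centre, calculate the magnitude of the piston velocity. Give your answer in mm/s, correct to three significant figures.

475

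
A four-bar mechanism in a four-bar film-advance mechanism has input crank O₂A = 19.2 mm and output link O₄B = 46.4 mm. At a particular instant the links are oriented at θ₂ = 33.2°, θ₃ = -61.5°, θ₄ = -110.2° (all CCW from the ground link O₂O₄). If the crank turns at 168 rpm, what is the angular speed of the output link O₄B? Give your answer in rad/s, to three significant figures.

ω₂ = 17.59 rad/s (from 168 rpm).
Differentiating the loop-closure r₂e^{iθ₂}+r₃e^{iθ₃}=r₁+r₄e^{iθ₄} gives r₂ω₂e^{iθ₂}+r₃ω₃e^{iθ₃}=r₄ω₄e^{iθ₄}.
Eliminating the other unknown: ω₄ = r₂ω₂ sin(θ₂−θ₃) / [r₄ sin(θ₄−θ₃)].
Numerator sine = +0.99664; denominator sine = -0.75126.
Result = 0.0192·17.59·(+0.99664) / (0.0464·(-0.75126)) = -9.6575 rad/s; magnitude 9.6575 rad/s.

9.66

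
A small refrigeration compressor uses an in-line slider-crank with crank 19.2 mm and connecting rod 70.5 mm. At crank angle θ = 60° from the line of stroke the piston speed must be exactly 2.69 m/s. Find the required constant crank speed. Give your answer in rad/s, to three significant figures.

For an in-line slider-crank, |v_piston| = rω|sinθ|·[1 + r cosθ/√(L² − r² sin²θ)].
With r = 0.0192 m, L = 0.0705 m, θ = 60°: the bracketed kinematic factor |dx/dθ| = 0.018958 m.
ω = v/|dx/dθ| = 2.69/0.018958 = 141.9 rad/s.

142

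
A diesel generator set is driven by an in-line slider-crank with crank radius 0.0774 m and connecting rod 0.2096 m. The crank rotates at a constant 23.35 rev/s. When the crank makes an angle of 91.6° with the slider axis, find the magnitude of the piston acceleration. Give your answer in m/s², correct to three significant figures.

707

ω = 2π·23.4 = 146.7 rad/s
x(θ) = r cosθ + √(L² − r² sin²θ); with ω constant, a = ω²·d²x/dθ².
d²x/dθ² = −r cosθ − r²(cos2θ)/√u − r⁴ sin²2θ/(4u^{3/2}),  u = L² − r² sin²θ = 0.0379461 m².
Substituting r = 0.0774 m, L = 0.2096 m, θ = 91.6°: d²x/dθ² = +0.032863 m.
a = ω²·d²x/dθ² = (146.7)²·(+0.032863) = +707.36 m/s²;  |a| = 707.36 m/s².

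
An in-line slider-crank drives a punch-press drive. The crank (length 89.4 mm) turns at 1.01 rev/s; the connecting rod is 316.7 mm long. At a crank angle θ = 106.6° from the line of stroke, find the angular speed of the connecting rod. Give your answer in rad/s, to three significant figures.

0.532

ω = 6.346 rad/s (converted from 1.01 rev/s).
The rod makes angle φ with the slider axis where L sinφ = r sinθ; differentiating, L cosφ·φ̇ = r ω cosθ.
L cosφ = √(L² − r² sin²θ) = 0.30489 m.
|ω_rod| = r ω |cosθ| / √(L² − r² sin²θ) = 0.0894·6.346·0.28569/0.30489 = 0.5316 rad/s.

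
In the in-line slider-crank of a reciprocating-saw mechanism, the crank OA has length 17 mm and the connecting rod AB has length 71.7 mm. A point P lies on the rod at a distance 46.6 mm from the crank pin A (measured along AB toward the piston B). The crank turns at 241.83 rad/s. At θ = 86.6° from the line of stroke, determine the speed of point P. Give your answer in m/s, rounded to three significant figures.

ω = 241.8 rad/s.  Crank-pin speed |V_A| = rω = 4.1111 m/s, perpendicular to OA.
Rod angle: sinφ = −(r/L) sinθ ⇒ φ = -13.691°; ω_rod = −rω cosθ/√(L²−r²sin²θ) = -3.4999 rad/s.
V_P = V_A + ω_rod × AP, with AP = 0.0466 m along the rod.
Components: V_Px = −rω sinθ − a·ω_rod·sinφ = -4.1425 m/s;  V_Py = rω cosθ + a·ω_rod·cosφ = +0.085352 m/s.
|V_P| = √(V_Px² + V_Py²) = 4.1434 m/s.

4.14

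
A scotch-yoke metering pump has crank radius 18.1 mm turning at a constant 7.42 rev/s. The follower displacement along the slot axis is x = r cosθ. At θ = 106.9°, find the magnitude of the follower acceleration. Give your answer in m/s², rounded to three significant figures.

ω = 46.62 rad/s (from 7.42 rev/s).
x = r cosθ ⇒ ẍ = −rω² cosθ (ω constant).
|a| = rω²|cosθ| = 0.0181·(46.62)²·|cos 106.9°| = 11.437 m/s².

11.4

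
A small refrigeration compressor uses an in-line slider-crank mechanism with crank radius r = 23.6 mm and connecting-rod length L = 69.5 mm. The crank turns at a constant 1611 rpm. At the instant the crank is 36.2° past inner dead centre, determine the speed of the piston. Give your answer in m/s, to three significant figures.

ω = 2π·1611/60 = 168.7 rad/s
For an in-line slider-crank, x = r cosθ + √(L² − r² sin²θ), so v = −rω sinθ·[1 + r cosθ/√(L² − r² sin²θ)].
With r = 0.0236 m, L = 0.0695 m, θ = 36.2°: √(L² − r² sin²θ) = 0.068088 m.
v = −0.0236·168.7·0.59061·[1 + 0.0236·0.80696/0.068088] = -3.0091 m/s.
|v| = 3.0091 m/s.

3.01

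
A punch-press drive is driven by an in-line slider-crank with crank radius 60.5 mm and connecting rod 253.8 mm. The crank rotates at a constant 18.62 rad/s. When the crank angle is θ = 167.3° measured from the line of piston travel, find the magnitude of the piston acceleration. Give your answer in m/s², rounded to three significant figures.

ω = 18.62 rad/s
x(θ) = r cosθ + √(L² − r² sin²θ); with ω constant, a = ω²·d²x/dθ².
d²x/dθ² = −r cosθ − r²(cos2θ)/√u − r⁴ sin²2θ/(4u^{3/2}),  u = L² − r² sin²θ = 0.0642375 m².
Substituting r = 0.0605 m, L = 0.2538 m, θ = 167.3°: d²x/dθ² = +0.045936 m.
a = ω²·d²x/dθ² = (18.62)²·(+0.045936) = +15.926 m/s²;  |a| = 15.926 m/s².

15.9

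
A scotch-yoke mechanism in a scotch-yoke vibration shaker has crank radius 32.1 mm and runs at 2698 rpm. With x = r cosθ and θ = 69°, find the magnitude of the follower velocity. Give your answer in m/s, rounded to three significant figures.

8.47

ω = 282.5 rad/s (from 2698 rpm).
x = r cosθ ⇒ ẋ = −rω sinθ.
|v| = rω|sinθ| = 0.0321·282.5·|sin 69°| = 8.467 m/s.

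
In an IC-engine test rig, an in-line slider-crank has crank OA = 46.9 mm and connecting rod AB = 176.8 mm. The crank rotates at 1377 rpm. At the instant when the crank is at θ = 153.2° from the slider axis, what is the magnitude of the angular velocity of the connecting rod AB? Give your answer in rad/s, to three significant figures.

ω = 144.2 rad/s (converted from 1377 rpm).
The rod makes angle φ with the slider axis where L sinφ = r sinθ; differentiating, L cosφ·φ̇ = r ω cosθ.
L cosφ = √(L² − r² sin²θ) = 0.17553 m.
|ω_rod| = r ω |cosθ| / √(L² − r² sin²θ) = 0.0469·144.2·0.89259/0.17553 = 34.39 rad/s.

34.4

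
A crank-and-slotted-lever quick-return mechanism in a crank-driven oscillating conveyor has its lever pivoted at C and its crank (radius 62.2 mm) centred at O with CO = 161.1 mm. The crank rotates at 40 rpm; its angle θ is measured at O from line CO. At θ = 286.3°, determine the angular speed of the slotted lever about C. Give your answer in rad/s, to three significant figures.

0.790

ω = 4.189 rad/s (from 40 rpm).
Crank pin A relative to C: A = (d + r cosθ, r sinθ); lever angle φ = atan2(r sinθ, d + r cosθ).
Differentiating tanφ: φ̇ = rω(d cosθ + r)/(d² + r² + 2dr cosθ).
d² + r² + 2dr cosθ = |CA|² = 0.0354468 m²;  d cosθ + r = +0.10742 m.
|ω_lever| = |0.0622·4.189·+0.10742| / 0.0354468 = 0.78953 rad/s.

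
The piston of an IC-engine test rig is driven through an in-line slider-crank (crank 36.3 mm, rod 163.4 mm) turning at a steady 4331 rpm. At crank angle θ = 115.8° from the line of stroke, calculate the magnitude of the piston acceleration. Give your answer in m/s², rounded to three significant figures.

ω = 2π·4331/60 = 453.5 rad/s
x(θ) = r cosθ + √(L² − r² sin²θ); with ω constant, a = ω²·d²x/dθ².
d²x/dθ² = −r cosθ − r²(cos2θ)/√u − r⁴ sin²2θ/(4u^{3/2}),  u = L² − r² sin²θ = 0.0256315 m².
Substituting r = 0.0363 m, L = 0.1634 m, θ = 115.8°: d²x/dθ² = +0.020846 m.
a = ω²·d²x/dθ² = (453.5)²·(+0.020846) = +4288.1 m/s²;  |a| = 4288.1 m/s².

4290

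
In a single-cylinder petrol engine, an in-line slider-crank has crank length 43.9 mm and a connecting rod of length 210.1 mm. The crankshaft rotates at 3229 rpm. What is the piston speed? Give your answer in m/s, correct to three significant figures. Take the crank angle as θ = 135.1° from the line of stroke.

ω = 2π·3229/60 = 338.1 rad/s
For an in-line slider-crank, x = r cosθ + √(L² − r² sin²θ), so v = −rω sinθ·[1 + r cosθ/√(L² − r² sin²θ)].
With r = 0.0439 m, L = 0.2101 m, θ = 135.1°: √(L² − r² sin²θ) = 0.2078 m.
v = −0.0439·338.1·0.70587·[1 + 0.0439·-0.70834/0.2078] = -8.9102 m/s.
|v| = 8.9102 m/s.

8.91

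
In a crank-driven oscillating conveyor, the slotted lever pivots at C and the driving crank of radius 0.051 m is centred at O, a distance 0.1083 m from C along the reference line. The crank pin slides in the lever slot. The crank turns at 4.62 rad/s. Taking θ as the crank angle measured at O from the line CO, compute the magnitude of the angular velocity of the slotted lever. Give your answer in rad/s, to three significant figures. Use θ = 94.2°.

0.751

ω = 4.62 rad/s
Crank pin A relative to C: A = (d + r cosθ, r sinθ); lever angle φ = atan2(r sinθ, d + r cosθ).
Differentiating tanφ: φ̇ = rω(d cosθ + r)/(d² + r² + 2dr cosθ).
d² + r² + 2dr cosθ = |CA|² = 0.0135209 m²;  d cosθ + r = +0.043068 m.
|ω_lever| = |0.051·4.62·+0.043068| / 0.0135209 = 0.75053 rad/s.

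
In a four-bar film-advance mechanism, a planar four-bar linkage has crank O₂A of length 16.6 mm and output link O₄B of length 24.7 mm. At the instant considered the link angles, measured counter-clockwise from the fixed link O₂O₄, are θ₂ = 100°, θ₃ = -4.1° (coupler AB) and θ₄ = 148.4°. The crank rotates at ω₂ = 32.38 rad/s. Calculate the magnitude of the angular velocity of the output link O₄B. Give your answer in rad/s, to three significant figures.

45.7

ω₂ = 32.38 rad/s
Differentiating the loop-closure r₂e^{iθ₂}+r₃e^{iθ₃}=r₁+r₄e^{iθ₄} gives r₂ω₂e^{iθ₂}+r₃ω₃e^{iθ₃}=r₄ω₄e^{iθ₄}.
Eliminating the other unknown: ω₄ = r₂ω₂ sin(θ₂−θ₃) / [r₄ sin(θ₄−θ₃)].
Numerator sine = +0.96987; denominator sine = +0.46175.
Result = 0.0166·32.38·(+0.96987) / (0.0247·(+0.46175)) = +45.708 rad/s; magnitude 45.708 rad/s.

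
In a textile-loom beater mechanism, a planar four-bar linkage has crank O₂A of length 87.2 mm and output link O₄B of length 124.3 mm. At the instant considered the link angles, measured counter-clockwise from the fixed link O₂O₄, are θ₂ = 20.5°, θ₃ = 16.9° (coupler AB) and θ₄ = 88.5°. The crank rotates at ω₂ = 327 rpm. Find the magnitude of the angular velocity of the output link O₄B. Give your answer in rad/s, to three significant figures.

1.59

ω₂ = 34.24 rad/s (from 327 rpm).
Differentiating the loop-closure r₂e^{iθ₂}+r₃e^{iθ₃}=r₁+r₄e^{iθ₄} gives r₂ω₂e^{iθ₂}+r₃ω₃e^{iθ₃}=r₄ω₄e^{iθ₄}.
Eliminating the other unknown: ω₄ = r₂ω₂ sin(θ₂−θ₃) / [r₄ sin(θ₄−θ₃)].
Numerator sine = +0.06279; denominator sine = +0.94888.
Result = 0.0872·34.24·(+0.06279) / (0.1243·(+0.94888)) = +1.5897 rad/s; magnitude 1.5897 rad/s.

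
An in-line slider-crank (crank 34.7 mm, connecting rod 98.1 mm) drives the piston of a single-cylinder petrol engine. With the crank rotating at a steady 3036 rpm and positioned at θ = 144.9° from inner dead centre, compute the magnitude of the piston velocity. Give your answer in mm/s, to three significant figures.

4470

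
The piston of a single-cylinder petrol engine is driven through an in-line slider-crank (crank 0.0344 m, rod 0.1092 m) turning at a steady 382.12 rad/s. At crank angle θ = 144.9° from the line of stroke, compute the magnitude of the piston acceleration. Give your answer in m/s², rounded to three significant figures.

ω = 382.1 rad/s
x(θ) = r cosθ + √(L² − r² sin²θ); with ω constant, a = ω²·d²x/dθ².
d²x/dθ² = −r cosθ − r²(cos2θ)/√u − r⁴ sin²2θ/(4u^{3/2}),  u = L² − r² sin²θ = 0.0115334 m².
Substituting r = 0.0344 m, L = 0.1092 m, θ = 144.9°: d²x/dθ² = +0.024162 m.
a = ω²·d²x/dθ² = (382.1)²·(+0.024162) = +3528 m/s²;  |a| = 3528 m/s².

3530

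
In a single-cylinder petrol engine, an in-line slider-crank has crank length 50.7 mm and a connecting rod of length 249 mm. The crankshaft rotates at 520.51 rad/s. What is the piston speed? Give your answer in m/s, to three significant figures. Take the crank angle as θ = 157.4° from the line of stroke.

8.23

ω = 520.5 rad/s
For an in-line slider-crank, x = r cosθ + √(L² − r² sin²θ), so v = −rω sinθ·[1 + r cosθ/√(L² − r² sin²θ)].
With r = 0.0507 m, L = 0.249 m, θ = 157.4°: √(L² − r² sin²θ) = 0.24824 m.
v = −0.0507·520.5·0.38430·[1 + 0.0507·-0.92321/0.24824] = -8.2292 m/s.
|v| = 8.2292 m/s.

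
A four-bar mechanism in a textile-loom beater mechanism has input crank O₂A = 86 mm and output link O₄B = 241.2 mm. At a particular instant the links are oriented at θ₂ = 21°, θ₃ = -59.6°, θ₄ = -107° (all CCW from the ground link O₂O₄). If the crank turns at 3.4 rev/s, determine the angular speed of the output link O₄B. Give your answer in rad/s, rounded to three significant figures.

ω₂ = 21.36 rad/s (from 3.4 rev/s).
Differentiating the loop-closure r₂e^{iθ₂}+r₃e^{iθ₃}=r₁+r₄e^{iθ₄} gives r₂ω₂e^{iθ₂}+r₃ω₃e^{iθ₃}=r₄ω₄e^{iθ₄}.
Eliminating the other unknown: ω₄ = r₂ω₂ sin(θ₂−θ₃) / [r₄ sin(θ₄−θ₃)].
Numerator sine = +0.98657; denominator sine = -0.73610.
Result = 0.086·21.36·(+0.98657) / (0.2412·(-0.73610)) = -10.209 rad/s; magnitude 10.209 rad/s.

10.2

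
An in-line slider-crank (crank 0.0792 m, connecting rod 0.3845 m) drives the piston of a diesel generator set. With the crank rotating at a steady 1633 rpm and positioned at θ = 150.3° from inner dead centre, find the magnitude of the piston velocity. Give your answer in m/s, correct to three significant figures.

5.50

ω = 2π·1633/60 = 171 rad/s
For an in-line slider-crank, x = r cosθ + √(L² − r² sin²θ), so v = −rω sinθ·[1 + r cosθ/√(L² − r² sin²θ)].
With r = 0.0792 m, L = 0.3845 m, θ = 150.3°: √(L² − r² sin²θ) = 0.38249 m.
v = −0.0792·171·0.49546·[1 + 0.0792·-0.86863/0.38249] = -5.5034 m/s.
|v| = 5.5034 m/s.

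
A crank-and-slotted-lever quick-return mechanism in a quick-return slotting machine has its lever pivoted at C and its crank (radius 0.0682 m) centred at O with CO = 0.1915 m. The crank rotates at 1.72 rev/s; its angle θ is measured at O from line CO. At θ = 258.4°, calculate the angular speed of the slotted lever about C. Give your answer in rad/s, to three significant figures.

0.607

ω = 10.81 rad/s (from 1.72 rev/s).
Crank pin A relative to C: A = (d + r cosθ, r sinθ); lever angle φ = atan2(r sinθ, d + r cosθ).
Differentiating tanφ: φ̇ = rω(d cosθ + r)/(d² + r² + 2dr cosθ).
d² + r² + 2dr cosθ = |CA|² = 0.0360712 m²;  d cosθ + r = +0.029694 m.
|ω_lever| = |0.0682·10.81·+0.029694| / 0.0360712 = 0.60673 rad/s.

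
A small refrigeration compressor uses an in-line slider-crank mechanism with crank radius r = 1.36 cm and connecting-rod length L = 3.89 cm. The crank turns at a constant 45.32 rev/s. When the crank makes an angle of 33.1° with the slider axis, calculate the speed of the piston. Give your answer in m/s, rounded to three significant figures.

ω = 2π·45.3 = 284.8 rad/s
For an in-line slider-crank, x = r cosθ + √(L² − r² sin²θ), so v = −rω sinθ·[1 + r cosθ/√(L² − r² sin²θ)].
With r = 0.0136 m, L = 0.0389 m, θ = 33.1°: √(L² − r² sin²θ) = 0.038184 m.
v = −0.0136·284.8·0.54610·[1 + 0.0136·0.83772/0.038184] = -2.7459 m/s.
|v| = 2.7459 m/s.

2.75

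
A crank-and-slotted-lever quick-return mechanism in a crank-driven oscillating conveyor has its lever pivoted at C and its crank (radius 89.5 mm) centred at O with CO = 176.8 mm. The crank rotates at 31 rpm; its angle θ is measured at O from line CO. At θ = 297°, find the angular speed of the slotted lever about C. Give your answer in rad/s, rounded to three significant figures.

ω = 3.246 rad/s (from 31 rpm).
Crank pin A relative to C: A = (d + r cosθ, r sinθ); lever angle φ = atan2(r sinθ, d + r cosθ).
Differentiating tanφ: φ̇ = rω(d cosθ + r)/(d² + r² + 2dr cosθ).
d² + r² + 2dr cosθ = |CA|² = 0.053636 m²;  d cosθ + r = +0.16977 m.
|ω_lever| = |0.0895·3.246·+0.16977| / 0.053636 = 0.91962 rad/s.

0.920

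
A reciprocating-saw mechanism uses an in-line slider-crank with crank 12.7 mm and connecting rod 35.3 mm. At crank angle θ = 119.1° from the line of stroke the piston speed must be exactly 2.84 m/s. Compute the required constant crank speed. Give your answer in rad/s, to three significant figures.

For an in-line slider-crank, |v_piston| = rω|sinθ|·[1 + r cosθ/√(L² − r² sin²θ)].
With r = 0.0127 m, L = 0.0353 m, θ = 119.1°: the bracketed kinematic factor |dx/dθ| = 0.0090516 m.
ω = v/|dx/dθ| = 2.84/0.0090516 = 313.76 rad/s.

314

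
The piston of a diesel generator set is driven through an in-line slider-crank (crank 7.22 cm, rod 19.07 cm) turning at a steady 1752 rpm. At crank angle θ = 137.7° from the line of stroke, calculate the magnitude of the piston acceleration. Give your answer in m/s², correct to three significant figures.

1670

ω = 2π·1752/60 = 183.5 rad/s
x(θ) = r cosθ + √(L² − r² sin²θ); with ω constant, a = ω²·d²x/dθ².
d²x/dθ² = −r cosθ − r²(cos2θ)/√u − r⁴ sin²2θ/(4u^{3/2}),  u = L² − r² sin²θ = 0.0340054 m².
Substituting r = 0.0722 m, L = 0.1907 m, θ = 137.7°: d²x/dθ² = +0.049667 m.
a = ω²·d²x/dθ² = (183.5)²·(+0.049667) = +1671.8 m/s²;  |a| = 1671.8 m/s².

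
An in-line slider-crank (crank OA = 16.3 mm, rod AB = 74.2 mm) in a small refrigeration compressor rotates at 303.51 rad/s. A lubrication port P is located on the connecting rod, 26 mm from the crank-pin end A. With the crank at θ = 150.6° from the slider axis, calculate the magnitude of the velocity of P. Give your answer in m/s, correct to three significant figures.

3.60

ω = 303.5 rad/s.  Crank-pin speed |V_A| = rω = 4.9472 m/s, perpendicular to OA.
Rod angle: sinφ = −(r/L) sinθ ⇒ φ = -6.191°; ω_rod = −rω cosθ/√(L²−r²sin²θ) = +58.428 rad/s.
V_P = V_A + ω_rod × AP, with AP = 0.026 m along the rod.
Components: V_Px = −rω sinθ − a·ω_rod·sinφ = -2.2648 m/s;  V_Py = rω cosθ + a·ω_rod·cosφ = -2.7998 m/s.
|V_P| = √(V_Px² + V_Py²) = 3.6011 m/s.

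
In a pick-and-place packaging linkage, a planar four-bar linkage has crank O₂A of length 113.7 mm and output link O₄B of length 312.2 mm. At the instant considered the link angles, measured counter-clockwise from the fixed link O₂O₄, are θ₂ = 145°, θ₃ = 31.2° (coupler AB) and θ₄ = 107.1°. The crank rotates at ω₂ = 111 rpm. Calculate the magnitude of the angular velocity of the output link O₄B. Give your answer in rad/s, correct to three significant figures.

3.99

ω₂ = 11.62 rad/s (from 111 rpm).
Differentiating the loop-closure r₂e^{iθ₂}+r₃e^{iθ₃}=r₁+r₄e^{iθ₄} gives r₂ω₂e^{iθ₂}+r₃ω₃e^{iθ₃}=r₄ω₄e^{iθ₄}.
Eliminating the other unknown: ω₄ = r₂ω₂ sin(θ₂−θ₃) / [r₄ sin(θ₄−θ₃)].
Numerator sine = +0.91496; denominator sine = +0.96987.
Result = 0.1137·11.62·(+0.91496) / (0.3122·(+0.96987)) = +3.9936 rad/s; magnitude 3.9936 rad/s.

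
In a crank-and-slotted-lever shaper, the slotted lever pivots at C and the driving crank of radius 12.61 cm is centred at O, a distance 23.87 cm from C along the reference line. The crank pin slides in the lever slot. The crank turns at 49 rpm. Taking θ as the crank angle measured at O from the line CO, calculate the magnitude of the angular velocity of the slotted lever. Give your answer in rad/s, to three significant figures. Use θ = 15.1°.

ω = 5.131 rad/s (from 49 rpm).
Crank pin A relative to C: A = (d + r cosθ, r sinθ); lever angle φ = atan2(r sinθ, d + r cosθ).
Differentiating tanφ: φ̇ = rω(d cosθ + r)/(d² + r² + 2dr cosθ).
d² + r² + 2dr cosθ = |CA|² = 0.131 m²;  d cosθ + r = +0.35656 m.
|ω_lever| = |0.1261·5.131·+0.35656| / 0.131 = 1.7612 rad/s.

1.76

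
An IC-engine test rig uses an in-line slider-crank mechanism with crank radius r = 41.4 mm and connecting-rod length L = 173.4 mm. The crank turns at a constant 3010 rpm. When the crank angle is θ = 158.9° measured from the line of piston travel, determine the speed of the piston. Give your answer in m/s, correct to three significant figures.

ω = 2π·3010/60 = 315.2 rad/s
For an in-line slider-crank, x = r cosθ + √(L² − r² sin²θ), so v = −rω sinθ·[1 + r cosθ/√(L² − r² sin²θ)].
With r = 0.0414 m, L = 0.1734 m, θ = 158.9°: √(L² − r² sin²θ) = 0.17276 m.
v = −0.0414·315.2·0.36000·[1 + 0.0414·-0.93295/0.17276] = -3.6475 m/s.
|v| = 3.6475 m/s.

3.65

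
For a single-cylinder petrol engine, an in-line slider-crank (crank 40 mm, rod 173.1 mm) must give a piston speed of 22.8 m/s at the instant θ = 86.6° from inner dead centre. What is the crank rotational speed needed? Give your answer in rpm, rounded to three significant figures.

5380

For an in-line slider-crank, |v_piston| = rω|sinθ|·[1 + r cosθ/√(L² − r² sin²θ)].
With r = 0.04 m, L = 0.1731 m, θ = 86.6°: the bracketed kinematic factor |dx/dθ| = 0.040492 m.
ω = v/|dx/dθ| = 22.8/0.040492 = 563.07 rad/s.
N = 60ω/(2π) = 5377 rpm.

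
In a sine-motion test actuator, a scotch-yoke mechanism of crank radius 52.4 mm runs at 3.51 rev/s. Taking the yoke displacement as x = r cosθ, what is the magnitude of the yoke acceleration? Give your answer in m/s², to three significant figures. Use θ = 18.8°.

ω = 22.05 rad/s (from 3.51 rev/s).
x = r cosθ ⇒ ẍ = −rω² cosθ (ω constant).
|a| = rω²|cosθ| = 0.0524·(22.05)²·|cos 18.8°| = 24.127 m/s².

24.1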